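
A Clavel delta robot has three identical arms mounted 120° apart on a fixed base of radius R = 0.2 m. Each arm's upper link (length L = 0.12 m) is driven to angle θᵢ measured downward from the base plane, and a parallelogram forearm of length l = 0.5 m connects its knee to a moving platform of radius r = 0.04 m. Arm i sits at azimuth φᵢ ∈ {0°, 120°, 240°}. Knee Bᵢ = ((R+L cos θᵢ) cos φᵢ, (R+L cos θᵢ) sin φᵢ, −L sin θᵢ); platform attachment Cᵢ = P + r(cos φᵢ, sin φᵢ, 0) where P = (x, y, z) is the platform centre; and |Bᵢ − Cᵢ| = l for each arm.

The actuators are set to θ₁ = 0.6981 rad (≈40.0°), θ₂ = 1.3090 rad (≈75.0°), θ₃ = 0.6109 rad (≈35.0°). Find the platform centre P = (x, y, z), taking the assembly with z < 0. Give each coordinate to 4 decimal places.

centre 1 = (0.2519·cos0.0°, 0.2519·sin0.0°, -0.0771) = (0.2519, 0.0000, -0.0771)
arm 2 at φ=120.0°: (R−r)+L cos θ2 = 0.1911;  centre 2 = (-0.0955, 0.1655, -0.1159)
centre 3 = (0.2583·cos240.0°, 0.2583·sin240.0°, -0.0688) = (-0.1291, -0.2237, -0.0688)
eliminate P² terms by subtracting sphere 1 from 2 and 3
linear system: -0.6949x+0.3309y = -0.0195−-0.0776z; -0.7622x+-0.4474y = 0.0020−0.0166z
det = 0.5631;  x = 0.0143+-0.0519z,  y = -0.0289+0.1255z
quadratic in z: (1.0184)z²+(0.1717)z+(-0.1867)=0, √Δ=0.8889 → z ∈ {-0.5207, 0.3521}; z = -0.5207 (taking z<0)
x = 0.0413, y = -0.0942

(0.0413, -0.0942, -0.5207)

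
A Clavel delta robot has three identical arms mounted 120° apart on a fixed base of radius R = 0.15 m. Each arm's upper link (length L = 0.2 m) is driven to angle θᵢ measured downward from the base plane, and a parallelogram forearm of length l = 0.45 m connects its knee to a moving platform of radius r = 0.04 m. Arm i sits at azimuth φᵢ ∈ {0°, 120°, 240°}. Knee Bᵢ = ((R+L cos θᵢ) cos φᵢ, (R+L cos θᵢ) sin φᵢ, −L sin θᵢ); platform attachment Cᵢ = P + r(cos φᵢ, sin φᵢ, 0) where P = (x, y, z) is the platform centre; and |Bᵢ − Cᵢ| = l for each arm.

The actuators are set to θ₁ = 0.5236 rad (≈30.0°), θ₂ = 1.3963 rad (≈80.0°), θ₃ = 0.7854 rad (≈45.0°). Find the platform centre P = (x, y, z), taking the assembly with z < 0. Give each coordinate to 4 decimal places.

φ1=0.0°: virtual centre (0.2832, 0.0000, -0.1000), radius l
centre 2 = (0.1447·cos120.0°, 0.1447·sin120.0°, -0.1970) = (-0.0724, 0.1253, -0.1970)
φ3=240.0°: virtual centre (-0.1257, -0.2177, -0.1414), radius l
|centre ₂|²−|centre ₁|² = -0.0305;  |centre ₃|²−|centre ₁|² = -0.0070
linear system: -0.7111x+0.2507y = -0.0305−-0.1939z; -0.8178x+-0.4355y = -0.0070−-0.0828z
Cramer: x(z) = 0.0292-0.2044z;  y(z) = -0.0387+0.1937z
quadratic in z: (1.0793)z²+(0.2888)z+(-0.1265)=0, √Δ=0.7934 → z ∈ {-0.5014, 0.2337}; z = -0.5014 (taking z<0)
x = 0.1317, y = -0.1359

(0.1317, -0.1359, -0.5014)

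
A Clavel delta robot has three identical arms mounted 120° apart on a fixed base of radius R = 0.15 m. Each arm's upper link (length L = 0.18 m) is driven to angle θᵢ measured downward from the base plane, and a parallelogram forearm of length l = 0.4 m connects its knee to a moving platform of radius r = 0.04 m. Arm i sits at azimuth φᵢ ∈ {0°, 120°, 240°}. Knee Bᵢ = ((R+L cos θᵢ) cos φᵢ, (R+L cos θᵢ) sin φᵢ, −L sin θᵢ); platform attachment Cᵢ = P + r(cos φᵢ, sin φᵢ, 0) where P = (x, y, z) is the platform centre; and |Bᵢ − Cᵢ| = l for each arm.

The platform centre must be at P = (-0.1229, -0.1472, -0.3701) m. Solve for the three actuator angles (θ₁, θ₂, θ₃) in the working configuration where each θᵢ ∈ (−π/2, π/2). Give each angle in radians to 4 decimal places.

θ₁ = 1.1342, θ₂ = 0.9598, θ₃ = -0.0874

rotate P by −φ1: (-0.1229, -0.1472, -0.3701)
  A cos θ + B sin θ = C:  0.2329·cos θ + -0.3701·sin θ = -0.2369
  γ=atan2(-0.3701,0.2329)=-1.0091;  ψ=arccos(-0.5418)=2.1433;  θ1=γ+ψ≈1.1342
φ2=120.0° → target in arm frame (-0.0660, 0.1800)
  e−x'=0.1760;  (l²−L²−(e−x')²−y'²−z²)/2L = -0.2021
  θ2 = atan2(B,A) + arccos(C/0.4098) = 0.9598
φ3=240.0° → target in arm frame (0.1889, -0.0328)
  A=-0.0789, B=-0.3701, C=(l²−L²−A²−y'²−z²)/(2L)=-0.0463
  √(A²+B²)=0.3784;  θ3 = -1.7809+1.6936 ≈ -0.0874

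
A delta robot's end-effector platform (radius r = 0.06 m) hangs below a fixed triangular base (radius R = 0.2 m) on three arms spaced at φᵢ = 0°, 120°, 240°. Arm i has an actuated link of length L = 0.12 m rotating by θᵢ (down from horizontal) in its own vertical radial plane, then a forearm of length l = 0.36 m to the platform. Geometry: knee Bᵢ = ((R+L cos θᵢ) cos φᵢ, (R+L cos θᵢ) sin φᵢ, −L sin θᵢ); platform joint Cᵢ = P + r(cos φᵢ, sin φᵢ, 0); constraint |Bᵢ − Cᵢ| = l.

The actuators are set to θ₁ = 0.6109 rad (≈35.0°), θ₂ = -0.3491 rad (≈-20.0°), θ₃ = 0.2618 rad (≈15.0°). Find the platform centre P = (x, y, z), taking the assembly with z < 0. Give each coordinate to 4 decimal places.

φ1=0.0°: virtual centre (0.2383, 0.0000, -0.0688), radius l
centre 2 = (0.2528·cos120.0°, 0.2528·sin120.0°, 0.0410) = (-0.1264, 0.2189, 0.0410)
centre 3 = (0.2559·cos240.0°, 0.2559·sin240.0°, -0.0311) = (-0.1280, -0.2216, -0.0311)
subtract pairs → two planes through P
[-0.7294 0.4378 0.2198]·P = 0.0041;  [-0.7325 -0.4433 0.0755]·P = 0.0049
det = 0.6440;  x = -0.0061+0.2026z,  y = -0.0010+-0.1644z
quadratic in z: (1.0681)z²+(0.0389)z+(-0.0651)=0, √Δ=0.5289 → z ∈ {-0.2658, 0.2294}; z = -0.2658 (taking z<0)
x = -0.0600, y = 0.0427

(-0.0600, 0.0427, -0.2658)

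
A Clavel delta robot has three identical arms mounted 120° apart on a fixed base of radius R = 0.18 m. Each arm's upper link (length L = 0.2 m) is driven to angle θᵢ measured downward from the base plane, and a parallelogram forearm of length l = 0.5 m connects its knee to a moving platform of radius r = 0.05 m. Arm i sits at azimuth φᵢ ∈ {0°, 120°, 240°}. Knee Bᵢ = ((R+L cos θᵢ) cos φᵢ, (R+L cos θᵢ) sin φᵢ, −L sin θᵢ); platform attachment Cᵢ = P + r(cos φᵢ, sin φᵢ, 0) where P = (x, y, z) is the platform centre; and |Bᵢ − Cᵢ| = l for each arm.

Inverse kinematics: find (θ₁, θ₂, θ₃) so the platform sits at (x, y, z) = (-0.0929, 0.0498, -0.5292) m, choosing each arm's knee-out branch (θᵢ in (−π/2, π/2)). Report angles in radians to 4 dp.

θ₁ = 0.9597, θ₂ = 0.4362, θ₃ = 0.6979

arm 1 (φ=0.0°): x'=-0.0929, y'=0.0498
  A=0.2229, B=-0.5292, C=(l²−L²−A²−y'²−z²)/(2L)=-0.3055
  γ=atan2(-0.5292,0.2229)=-1.1721;  ψ=arccos(-0.5321)=2.1319;  θ1=γ+ψ≈0.9597
rotate P by −φ2: (0.0896, 0.0556, -0.5292)
  A cos θ + B sin θ = C:  0.0404·cos θ + -0.5292·sin θ = -0.1869
  γ=atan2(-0.5292,0.0404)=-1.4946;  ψ=arccos(-0.3522)=1.9307;  θ2=γ+ψ≈0.4362
arm 3 (φ=240.0°): x'=0.0033, y'=-0.1054
  A=0.1267, B=-0.5292, C=(l²−L²−A²−y'²−z²)/(2L)=-0.2430
  θ3 = atan2(B,A) + arccos(C/0.5442) = 0.6979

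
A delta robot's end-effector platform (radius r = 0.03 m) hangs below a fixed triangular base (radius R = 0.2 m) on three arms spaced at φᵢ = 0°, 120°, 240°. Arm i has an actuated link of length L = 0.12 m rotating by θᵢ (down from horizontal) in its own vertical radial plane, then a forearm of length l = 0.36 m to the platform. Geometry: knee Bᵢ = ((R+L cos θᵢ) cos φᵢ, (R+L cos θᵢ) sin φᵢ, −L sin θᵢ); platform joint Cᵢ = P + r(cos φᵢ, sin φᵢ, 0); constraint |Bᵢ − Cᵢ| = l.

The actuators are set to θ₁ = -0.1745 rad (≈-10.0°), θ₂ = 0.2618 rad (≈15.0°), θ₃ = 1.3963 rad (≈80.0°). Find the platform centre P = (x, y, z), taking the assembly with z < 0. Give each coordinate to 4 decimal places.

(0.0930, 0.1053, -0.2627)

arm 1 at φ=0.0°: (R−r)+L cos θ1 = 0.2882;  O1 = (0.2882, 0.0000, 0.0208)
arm 2 at φ=120.0°: (R−r)+L cos θ2 = 0.2859;  O2 = (-0.1430, 0.2476, -0.0311)
O3 = (0.1908·cos240.0°, 0.1908·sin240.0°, -0.1182) = (-0.0954, -0.1653, -0.1182)
subtract pairs → two planes through P
linear system: -0.8623x+0.4952y = -0.0008−-0.1038z; -0.7672x+-0.3305y = -0.0331−-0.2780z
Cramer: x(z) = 0.0250-0.2587z;  y(z) = 0.0420-0.2408z
into |P−O₁|² = l²: 1.1249z² + 0.0742z + -0.0582 = 0;  Δ = 0.2672;  z = -0.2627 or 0.1968 → z<0 root = -0.2627
x = 0.0930, y = 0.1053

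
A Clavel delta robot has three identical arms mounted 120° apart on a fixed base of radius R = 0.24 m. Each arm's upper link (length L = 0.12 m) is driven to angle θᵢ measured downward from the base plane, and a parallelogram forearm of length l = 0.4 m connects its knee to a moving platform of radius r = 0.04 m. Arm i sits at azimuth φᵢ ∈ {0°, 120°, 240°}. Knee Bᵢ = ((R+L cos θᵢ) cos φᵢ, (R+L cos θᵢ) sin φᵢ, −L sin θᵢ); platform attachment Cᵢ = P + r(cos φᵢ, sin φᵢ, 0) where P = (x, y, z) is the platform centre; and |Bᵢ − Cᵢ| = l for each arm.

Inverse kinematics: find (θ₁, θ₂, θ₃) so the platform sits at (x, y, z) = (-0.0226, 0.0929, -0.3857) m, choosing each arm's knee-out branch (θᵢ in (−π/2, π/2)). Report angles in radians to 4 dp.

arm 1 (φ=0.0°): x'=-0.0226, y'=0.0929
  A cos θ + B sin θ = C:  0.2226·cos θ + -0.3857·sin θ = -0.2556
  θ1 = atan2(B,A) + arccos(C/0.4453) = 1.1348
φ2=120.0° → target in arm frame (0.0918, -0.0269)
  A cos θ + B sin θ = C:  0.1082·cos θ + -0.3857·sin θ = -0.0650
  √(A²+B²)=0.4006;  θ2 = -1.2972+1.7338 ≈ 0.4366
φ3=240.0° → target in arm frame (-0.0692, -0.0660)
  A cos θ + B sin θ = C:  0.2692·cos θ + -0.3857·sin θ = -0.3332
  √(A²+B²)=0.4703;  θ3 = -0.9615+2.3581 ≈ 1.3965

θ₁ = 1.1348, θ₂ = 0.4366, θ₃ = 1.3965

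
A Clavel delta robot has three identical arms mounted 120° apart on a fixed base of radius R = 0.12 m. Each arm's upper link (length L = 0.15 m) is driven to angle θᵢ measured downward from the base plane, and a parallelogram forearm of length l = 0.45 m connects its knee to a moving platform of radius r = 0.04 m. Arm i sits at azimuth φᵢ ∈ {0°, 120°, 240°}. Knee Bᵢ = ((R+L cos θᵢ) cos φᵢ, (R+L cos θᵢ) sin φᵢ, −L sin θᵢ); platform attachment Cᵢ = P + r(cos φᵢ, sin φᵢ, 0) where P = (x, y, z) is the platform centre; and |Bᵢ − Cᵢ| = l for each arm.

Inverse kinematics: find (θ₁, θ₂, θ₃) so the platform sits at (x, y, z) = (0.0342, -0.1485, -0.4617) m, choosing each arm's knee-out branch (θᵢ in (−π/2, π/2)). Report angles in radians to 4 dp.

θ₁ = 0.5233, θ₂ = 1.0472, θ₃ = 0.2616

arm 1 (φ=0.0°): x'=0.0342, y'=-0.1485
  A cos θ + B sin θ = C:  0.0458·cos θ + -0.4617·sin θ = -0.1911
  θ1 = atan2(B,A) + arccos(C/0.4640) = 0.5233
arm 2 (φ=120.0°): x'=-0.1457, y'=0.0446
  e−x'=0.2257;  (l²−L²−(e−x')²−y'²−z²)/2L = -0.2870
  √(A²+B²)=0.5139;  θ2 = -1.1161+2.1633 ≈ 1.0472
arm 3 (φ=240.0°): x'=0.1115, y'=0.1039
  A cos θ + B sin θ = C:  -0.0315·cos θ + -0.4617·sin θ = -0.1498
  γ=atan2(-0.4617,-0.0315)=-1.6389;  ψ=arccos(-0.3238)=1.9005;  θ3=γ+ψ≈0.2616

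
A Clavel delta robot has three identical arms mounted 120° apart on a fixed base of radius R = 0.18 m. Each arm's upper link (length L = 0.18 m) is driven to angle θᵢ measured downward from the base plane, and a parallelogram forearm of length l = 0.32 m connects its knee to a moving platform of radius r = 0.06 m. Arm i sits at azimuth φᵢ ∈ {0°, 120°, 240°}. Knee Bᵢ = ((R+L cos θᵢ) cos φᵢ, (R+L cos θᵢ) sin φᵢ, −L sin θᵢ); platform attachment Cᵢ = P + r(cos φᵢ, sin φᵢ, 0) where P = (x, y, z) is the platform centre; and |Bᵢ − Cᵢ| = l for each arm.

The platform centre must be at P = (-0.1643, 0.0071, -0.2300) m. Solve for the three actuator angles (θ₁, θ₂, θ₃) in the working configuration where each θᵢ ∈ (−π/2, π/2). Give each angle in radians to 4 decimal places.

θ₁ = 1.3963, θ₂ = 0.1747, θ₃ = 0.2615

φ1=0.0° → target in arm frame (-0.1643, 0.0071)
  A=0.2843, B=-0.2300, C=(l²−L²−A²−y'²−z²)/(2L)=-0.1772
  γ=atan2(-0.2300,0.2843)=-0.6802;  ψ=arccos(-0.4845)=2.0765;  θ1=γ+ψ≈1.3963
rotate P by −φ2: (0.0883, 0.1387, -0.2300)
  A=0.0317, B=-0.2300, C=(l²−L²−A²−y'²−z²)/(2L)=-0.0088
  γ=atan2(-0.2300,0.0317)=-1.4338;  ψ=arccos(-0.0377)=1.6085;  θ2=γ+ψ≈0.1747
rotate P by −φ3: (0.0760, -0.1458, -0.2300)
  e−x'=0.0440;  (l²−L²−(e−x')²−y'²−z²)/2L = -0.0170
  θ3 = atan2(B,A) + arccos(C/0.2342) = 0.2615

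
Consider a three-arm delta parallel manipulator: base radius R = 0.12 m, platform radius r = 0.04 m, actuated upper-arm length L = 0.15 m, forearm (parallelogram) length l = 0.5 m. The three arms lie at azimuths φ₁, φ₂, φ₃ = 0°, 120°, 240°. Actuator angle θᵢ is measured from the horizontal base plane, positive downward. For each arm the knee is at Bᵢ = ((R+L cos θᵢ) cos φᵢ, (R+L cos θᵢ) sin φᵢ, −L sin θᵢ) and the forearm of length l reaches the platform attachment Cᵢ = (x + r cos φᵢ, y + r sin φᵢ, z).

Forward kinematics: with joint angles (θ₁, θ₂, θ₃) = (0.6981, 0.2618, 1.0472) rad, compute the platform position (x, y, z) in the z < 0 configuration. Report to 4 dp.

(-0.0036, 0.1622, -0.5257)

O1 = (0.1949·cos0.0°, 0.1949·sin0.0°, -0.0964) = (0.1949, 0.0000, -0.0964)
O2 = (0.2249·cos120.0°, 0.2249·sin120.0°, -0.0388) = (-0.1124, 0.1948, -0.0388)
φ3=240.0°: virtual centre (-0.0775, -0.1342, -0.1299), radius l
subtract pairs → two planes through P
plane₁₂: -0.6147x+0.3895y+0.1152z = 0.0048
Cramer: x(z) = 0.0032+0.0128z;  y(z) = 0.0173-0.2755z
into |P−O₁|² = l²: 1.0761z² + 0.1784z + -0.2036 = 0;  Δ = 0.9083;  z = -0.5257 or 0.3600 → z<0 root = -0.5257
x = -0.0036, y = 0.1622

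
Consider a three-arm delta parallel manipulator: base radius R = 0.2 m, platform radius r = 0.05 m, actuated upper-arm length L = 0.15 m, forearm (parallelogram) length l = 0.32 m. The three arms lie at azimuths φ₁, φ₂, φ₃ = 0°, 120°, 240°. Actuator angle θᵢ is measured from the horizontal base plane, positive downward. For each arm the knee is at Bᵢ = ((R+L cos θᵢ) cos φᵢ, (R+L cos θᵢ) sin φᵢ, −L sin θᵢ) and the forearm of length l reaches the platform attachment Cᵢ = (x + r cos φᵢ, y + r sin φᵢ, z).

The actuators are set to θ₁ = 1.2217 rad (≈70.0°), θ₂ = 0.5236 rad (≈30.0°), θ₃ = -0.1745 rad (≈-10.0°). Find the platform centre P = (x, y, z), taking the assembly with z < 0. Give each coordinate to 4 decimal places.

arm 1 at φ=0.0°: ρ1 = 0.2013;  O1 = (0.2013, 0.0000, -0.1410)
O2 = (0.2799·cos120.0°, 0.2799·sin120.0°, -0.0750) = (-0.1400, 0.2424, -0.0750)
O3 = (0.2977·cos240.0°, 0.2977·sin240.0°, 0.0260) = (-0.1489, -0.2578, 0.0260)
subtract pairs → two planes through P
[-0.6825 0.4848 0.1319]·P = 0.0236;  [-0.7003 -0.5157 0.3340]·P = 0.0289
Cramer: x(z) = -0.0379+0.3325z;  y(z) = -0.0047+0.1961z
quadratic in z: (1.1490)z²+(0.1210)z+(-0.0253)=0, √Δ=0.3619 → z ∈ {-0.2101, 0.1048}; z = -0.2101 (taking z<0)
x = -0.1077, y = -0.0459

(-0.1077, -0.0459, -0.2101)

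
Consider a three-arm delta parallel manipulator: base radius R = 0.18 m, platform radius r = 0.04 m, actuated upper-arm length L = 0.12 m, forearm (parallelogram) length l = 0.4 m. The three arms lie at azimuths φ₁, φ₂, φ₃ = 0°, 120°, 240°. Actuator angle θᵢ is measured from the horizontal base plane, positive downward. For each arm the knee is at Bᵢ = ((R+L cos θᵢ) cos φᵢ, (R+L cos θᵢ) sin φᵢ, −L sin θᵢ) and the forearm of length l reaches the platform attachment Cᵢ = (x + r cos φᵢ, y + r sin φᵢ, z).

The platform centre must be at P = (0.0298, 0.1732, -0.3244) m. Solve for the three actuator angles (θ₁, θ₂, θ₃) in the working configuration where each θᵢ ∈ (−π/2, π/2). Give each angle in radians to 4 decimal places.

θ₁ = 0.3491, θ₂ = -0.3487, θ₃ = 1.3093

rotate P by −φ1: (0.0298, 0.1732, -0.3244)
  A=0.1102, B=-0.3244, C=(l²−L²−A²−y'²−z²)/(2L)=-0.0074
  γ=atan2(-0.3244,0.1102)=-1.2433;  ψ=arccos(-0.0216)=1.5924;  θ1=γ+ψ≈0.3491
arm 2 (φ=120.0°): x'=0.1351, y'=-0.1124
  e−x'=0.0049;  (l²−L²−(e−x')²−y'²−z²)/2L = 0.1154
  γ=atan2(-0.3244,0.0049)=-1.5557;  ψ=arccos(0.3558)=1.2070;  θ2=γ+ψ≈-0.3487
arm 3 (φ=240.0°): x'=-0.1649, y'=-0.0608
  e−x'=0.3049;  (l²−L²−(e−x')²−y'²−z²)/2L = -0.2346
  γ=atan2(-0.3244,0.3049)=-0.8164;  ψ=arccos(-0.5269)=2.1257;  θ3=γ+ψ≈1.3093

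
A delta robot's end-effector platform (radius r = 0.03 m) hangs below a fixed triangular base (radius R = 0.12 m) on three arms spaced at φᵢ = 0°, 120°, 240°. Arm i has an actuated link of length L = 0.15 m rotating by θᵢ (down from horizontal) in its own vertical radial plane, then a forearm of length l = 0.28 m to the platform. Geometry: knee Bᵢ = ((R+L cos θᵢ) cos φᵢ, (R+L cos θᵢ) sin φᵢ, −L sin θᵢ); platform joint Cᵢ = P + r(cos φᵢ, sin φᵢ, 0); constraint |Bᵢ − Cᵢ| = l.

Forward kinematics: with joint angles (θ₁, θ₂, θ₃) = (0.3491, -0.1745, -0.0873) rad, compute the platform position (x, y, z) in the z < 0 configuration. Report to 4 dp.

φ1=0.0°: virtual centre (0.2310, 0.0000, -0.0513), radius l
φ2=120.0°: virtual centre (-0.1189, 0.2059, 0.0260), radius l
S3 = (0.2394·cos240.0°, 0.2394·sin240.0°, 0.0131) = (-0.1197, -0.2074, 0.0131)
subtract pairs → two planes through P
linear system: -0.6996x+0.4117y = 0.0012−0.1547z; -0.7013x+-0.4147y = 0.0015−0.1288z
Cramer: x(z) = -0.0020+0.2024z;  y(z) = -0.0004-0.0318z
sphere 1 gives Az²+Bz+C=0 with A=1.0420, B=0.0084, C=-0.0215;  B²−4AC=0.0898;  roots -0.1478, 0.1398;  negative root z = -0.1478
x = -0.0319, y = 0.0043

(-0.0319, 0.0043, -0.1478)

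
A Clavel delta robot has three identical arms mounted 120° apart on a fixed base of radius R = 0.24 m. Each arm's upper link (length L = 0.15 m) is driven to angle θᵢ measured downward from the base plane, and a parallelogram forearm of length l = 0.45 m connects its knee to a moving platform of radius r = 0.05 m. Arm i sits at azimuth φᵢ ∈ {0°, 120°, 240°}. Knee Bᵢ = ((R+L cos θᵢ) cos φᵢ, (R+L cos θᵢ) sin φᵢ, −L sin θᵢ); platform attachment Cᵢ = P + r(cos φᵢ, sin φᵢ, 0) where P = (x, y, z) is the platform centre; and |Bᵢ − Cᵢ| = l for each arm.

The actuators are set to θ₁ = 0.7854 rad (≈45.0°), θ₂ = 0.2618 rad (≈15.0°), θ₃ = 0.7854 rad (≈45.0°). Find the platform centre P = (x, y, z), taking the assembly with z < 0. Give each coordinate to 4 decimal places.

(-0.0357, 0.0619, -0.4037)

arm 1 at φ=0.0°: (R−r)+L cos θ1 = 0.2961;  centre 1 = (0.2961, 0.0000, -0.1061)
centre 2 = (0.3349·cos120.0°, 0.3349·sin120.0°, -0.0388) = (-0.1674, 0.2900, -0.0388)
centre 3 = (0.2961·cos240.0°, 0.2961·sin240.0°, -0.1061) = (-0.1480, -0.2564, -0.1061)
|centre ₂|²−|centre ₁|² = 0.0148;  |centre ₃|²−|centre ₁|² = 0.0000
linear system: -0.9270x+0.5800y = 0.0148−0.1345z; -0.8882x+-0.5128y = 0.0000−0.0000z
det = 0.9906;  x = -0.0076+0.0696z,  y = 0.0132+-0.1206z
sphere 1 gives Az²+Bz+C=0 with A=1.0194, B=0.1667, C=-0.0988;  B²−4AC=0.4308;  roots -0.4037, 0.2402;  negative root z = -0.4037
x = -0.0357, y = 0.0619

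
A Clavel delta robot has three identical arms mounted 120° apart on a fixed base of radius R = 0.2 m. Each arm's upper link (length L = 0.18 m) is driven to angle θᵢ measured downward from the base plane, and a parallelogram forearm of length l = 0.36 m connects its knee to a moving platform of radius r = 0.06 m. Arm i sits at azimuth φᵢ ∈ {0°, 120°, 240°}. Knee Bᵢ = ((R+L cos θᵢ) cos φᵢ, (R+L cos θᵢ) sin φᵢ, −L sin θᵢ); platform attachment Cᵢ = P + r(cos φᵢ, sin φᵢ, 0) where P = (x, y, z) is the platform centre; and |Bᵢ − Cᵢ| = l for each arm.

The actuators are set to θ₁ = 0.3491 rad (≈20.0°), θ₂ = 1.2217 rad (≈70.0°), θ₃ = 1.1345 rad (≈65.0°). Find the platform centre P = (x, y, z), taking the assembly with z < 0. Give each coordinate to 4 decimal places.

(0.1284, -0.0144, -0.3726)

O1 = (0.3091·cos0.0°, 0.3091·sin0.0°, -0.0616) = (0.3091, 0.0000, -0.0616)
arm 2 at φ=120.0°: e+L cos θ2 = 0.2016;  O2 = (-0.1008, 0.1746, -0.1691)
O3 = (0.2161·cos240.0°, 0.2161·sin240.0°, -0.1631) = (-0.1080, -0.1871, -0.1631)
|O₂|²−|O₁|² = -0.0301;  |O₃|²−|O₁|² = -0.0261
[-0.8199 0.3491 -0.2151]·P = -0.0301;  [-0.8344 -0.3742 -0.2031]·P = -0.0261
det = 0.5981;  x = 0.0341+-0.2532z,  y = -0.0063+0.0217z
quadratic in z: (1.0646)z²+(0.2622)z+(-0.0501)=0, √Δ=0.5311 → z ∈ {-0.3726, 0.1263}; z = -0.3726 (taking z<0)
x = 0.1284, y = -0.0144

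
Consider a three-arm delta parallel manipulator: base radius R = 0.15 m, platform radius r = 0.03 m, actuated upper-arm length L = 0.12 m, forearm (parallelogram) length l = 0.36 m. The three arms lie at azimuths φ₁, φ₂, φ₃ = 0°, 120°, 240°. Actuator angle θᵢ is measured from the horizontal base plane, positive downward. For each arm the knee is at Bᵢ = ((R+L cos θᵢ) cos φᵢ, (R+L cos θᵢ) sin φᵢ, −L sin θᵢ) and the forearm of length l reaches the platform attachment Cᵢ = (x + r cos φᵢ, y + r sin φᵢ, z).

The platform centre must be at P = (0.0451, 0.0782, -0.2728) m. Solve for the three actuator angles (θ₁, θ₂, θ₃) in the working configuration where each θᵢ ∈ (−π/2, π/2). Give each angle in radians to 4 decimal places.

arm 1 (φ=0.0°): x'=0.0451, y'=0.0782
  A=0.0749, B=-0.2728, C=(l²−L²−A²−y'²−z²)/(2L)=0.1211
  √(A²+B²)=0.2829;  θ1 = -1.3028+1.1286 ≈ -0.1743
rotate P by −φ2: (0.0452, -0.0782, -0.2728)
  A=0.0748, B=-0.2728, C=(l²−L²−A²−y'²−z²)/(2L)=0.1211
  √(A²+B²)=0.2829;  θ2 = -1.3031+1.1283 ≈ -0.1748
rotate P by −φ3: (-0.0903, 0.0000, -0.2728)
  A=0.2103, B=-0.2728, C=(l²−L²−A²−y'²−z²)/(2L)=-0.0143
  √(A²+B²)=0.3444;  θ3 = -0.9141+1.6124 ≈ 0.6982

θ₁ = -0.1743, θ₂ = -0.1748, θ₃ = 0.6982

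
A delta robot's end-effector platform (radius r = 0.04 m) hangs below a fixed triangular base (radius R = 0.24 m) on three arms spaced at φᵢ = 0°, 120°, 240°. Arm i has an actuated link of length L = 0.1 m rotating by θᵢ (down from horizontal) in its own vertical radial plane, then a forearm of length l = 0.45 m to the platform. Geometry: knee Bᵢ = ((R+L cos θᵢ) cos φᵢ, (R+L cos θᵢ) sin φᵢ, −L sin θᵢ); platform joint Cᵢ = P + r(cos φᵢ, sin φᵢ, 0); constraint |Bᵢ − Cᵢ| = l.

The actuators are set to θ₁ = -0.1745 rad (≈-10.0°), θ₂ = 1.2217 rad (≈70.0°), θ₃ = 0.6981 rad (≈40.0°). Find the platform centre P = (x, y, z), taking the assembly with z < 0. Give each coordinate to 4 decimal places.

S1 = (0.2985·cos0.0°, 0.2985·sin0.0°, 0.0174) = (0.2985, 0.0000, 0.0174)
arm 2 at φ=120.0°: e+L cos θ2 = 0.2342;  S2 = (-0.1171, 0.2028, -0.0940)
arm 3 at φ=240.0°: e+L cos θ3 = 0.2766;  S3 = (-0.1383, -0.2395, -0.0643)
|S₂|²−|S₁|² = -0.0257;  |S₃|²−|S₁|² = -0.0087
plane₁₂: -0.8312x+0.4057y+-0.2227z = -0.0257
Cramer: x(z) = 0.0211-0.2298z;  y(z) = -0.0202+0.0781z
into |P−S₁|² = l²: 1.0589z² + 0.0896z + -0.1248 = 0;  Δ = 0.5368;  z = -0.3883 or 0.3037 → z<0 root = -0.3883
x = 0.1103, y = -0.0505

(0.1103, -0.0505, -0.3883)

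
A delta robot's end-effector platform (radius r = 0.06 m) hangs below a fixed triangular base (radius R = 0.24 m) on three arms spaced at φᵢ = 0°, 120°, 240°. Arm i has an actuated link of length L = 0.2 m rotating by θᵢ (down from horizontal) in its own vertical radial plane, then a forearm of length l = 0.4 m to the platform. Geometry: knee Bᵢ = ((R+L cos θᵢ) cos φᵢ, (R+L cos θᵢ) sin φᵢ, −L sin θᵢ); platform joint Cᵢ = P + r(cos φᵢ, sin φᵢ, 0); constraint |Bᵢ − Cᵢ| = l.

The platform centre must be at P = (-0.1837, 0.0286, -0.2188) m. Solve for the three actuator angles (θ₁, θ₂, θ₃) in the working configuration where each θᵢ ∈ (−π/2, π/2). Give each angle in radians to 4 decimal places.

θ₁ = 1.3965, θ₂ = -0.2619, θ₃ = 0.1742

rotate P by −φ1: (-0.1837, 0.0286, -0.2188)
  A cos θ + B sin θ = C:  0.3637·cos θ + -0.2188·sin θ = -0.1524
  γ=atan2(-0.2188,0.3637)=-0.5416;  ψ=arccos(-0.3591)=1.9381;  θ1=γ+ψ≈1.3965
rotate P by −φ2: (0.1166, 0.1448, -0.2188)
  e−x'=0.0634;  (l²−L²−(e−x')²−y'²−z²)/2L = 0.1179
  θ2 = atan2(B,A) + arccos(C/0.2278) = -0.2619
rotate P by −φ3: (0.0671, -0.1734, -0.2188)
  e−x'=0.1129;  (l²−L²−(e−x')²−y'²−z²)/2L = 0.0733
  γ=atan2(-0.2188,0.1129)=-1.0944;  ψ=arccos(0.2976)=1.2686;  θ3=γ+ψ≈0.1742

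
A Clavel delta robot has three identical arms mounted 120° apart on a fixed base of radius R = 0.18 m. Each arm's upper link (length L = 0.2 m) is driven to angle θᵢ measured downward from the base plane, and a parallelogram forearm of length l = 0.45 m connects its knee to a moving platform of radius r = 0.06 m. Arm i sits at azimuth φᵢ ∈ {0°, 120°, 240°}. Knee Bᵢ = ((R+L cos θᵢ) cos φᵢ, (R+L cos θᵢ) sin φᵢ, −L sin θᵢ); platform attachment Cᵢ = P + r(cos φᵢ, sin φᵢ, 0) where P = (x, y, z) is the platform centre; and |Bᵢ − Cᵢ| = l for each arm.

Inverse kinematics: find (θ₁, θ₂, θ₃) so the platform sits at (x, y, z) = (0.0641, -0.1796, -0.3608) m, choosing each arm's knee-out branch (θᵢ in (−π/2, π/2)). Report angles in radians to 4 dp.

θ₁ = 0.1746, θ₂ = 1.0472, θ₃ = -0.0873

arm 1 (φ=0.0°): x'=0.0641, y'=-0.1796
  A=0.0559, B=-0.3608, C=(l²−L²−A²−y'²−z²)/(2L)=-0.0076
  θ1 = atan2(B,A) + arccos(C/0.3651) = 0.1746
rotate P by −φ2: (-0.1876, 0.0343, -0.3608)
  A=0.3076, B=-0.3608, C=(l²−L²−A²−y'²−z²)/(2L)=-0.1587
  √(A²+B²)=0.4741;  θ2 = -0.8648+1.9120 ≈ 1.0472
φ3=240.0° → target in arm frame (0.1235, 0.1453)
  A cos θ + B sin θ = C:  -0.0035·cos θ + -0.3608·sin θ = 0.0280
  θ3 = atan2(B,A) + arccos(C/0.3608) = -0.0873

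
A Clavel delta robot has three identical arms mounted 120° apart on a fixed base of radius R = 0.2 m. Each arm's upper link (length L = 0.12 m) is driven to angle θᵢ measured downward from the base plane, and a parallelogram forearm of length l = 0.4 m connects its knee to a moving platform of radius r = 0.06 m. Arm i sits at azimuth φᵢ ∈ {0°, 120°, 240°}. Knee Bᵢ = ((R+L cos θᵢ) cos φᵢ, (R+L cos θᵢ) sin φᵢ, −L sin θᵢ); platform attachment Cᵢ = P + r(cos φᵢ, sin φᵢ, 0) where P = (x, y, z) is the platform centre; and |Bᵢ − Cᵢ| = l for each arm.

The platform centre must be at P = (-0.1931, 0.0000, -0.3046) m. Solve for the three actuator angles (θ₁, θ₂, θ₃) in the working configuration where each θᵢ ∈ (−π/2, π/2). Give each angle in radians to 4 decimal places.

θ₁ = 1.3965, θ₂ = -0.1746, θ₃ = -0.1746

φ1=0.0° → target in arm frame (-0.1931, 0.0000)
  e−x'=0.3331;  (l²−L²−(e−x')²−y'²−z²)/2L = -0.2422
  θ1 = atan2(B,A) + arccos(C/0.4514) = 1.3965
rotate P by −φ2: (0.0965, 0.1672, -0.3046)
  e−x'=0.0435;  (l²−L²−(e−x')²−y'²−z²)/2L = 0.0957
  √(A²+B²)=0.3077;  θ2 = -1.4291+1.2546 ≈ -0.1746
rotate P by −φ3: (0.0966, -0.1672, -0.3046)
  A=0.0434, B=-0.3046, C=(l²−L²−A²−y'²−z²)/(2L)=0.0957
  √(A²+B²)=0.3077;  θ3 = -1.4291+1.2546 ≈ -0.1746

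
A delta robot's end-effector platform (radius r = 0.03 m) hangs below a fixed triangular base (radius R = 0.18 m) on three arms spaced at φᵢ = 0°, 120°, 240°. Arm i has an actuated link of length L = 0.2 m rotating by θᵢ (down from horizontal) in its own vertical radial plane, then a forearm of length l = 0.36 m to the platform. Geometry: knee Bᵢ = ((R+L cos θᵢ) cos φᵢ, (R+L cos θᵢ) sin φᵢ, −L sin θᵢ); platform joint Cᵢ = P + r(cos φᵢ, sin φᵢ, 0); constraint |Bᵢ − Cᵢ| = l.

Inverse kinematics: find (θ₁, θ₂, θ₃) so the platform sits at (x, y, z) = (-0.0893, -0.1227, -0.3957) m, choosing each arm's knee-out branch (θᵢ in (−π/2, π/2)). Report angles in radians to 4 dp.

θ₁ = 1.3966, θ₂ = 1.3091, θ₃ = 0.4364

arm 1 (φ=0.0°): x'=-0.0893, y'=-0.1227
  A cos θ + B sin θ = C:  0.2393·cos θ + -0.3957·sin θ = -0.3482
  √(A²+B²)=0.4624;  θ1 = -1.0269+2.4235 ≈ 1.3966
rotate P by −φ2: (-0.0616, 0.1387, -0.3957)
  e−x'=0.2116;  (l²−L²−(e−x')²−y'²−z²)/2L = -0.3275
  θ2 = atan2(B,A) + arccos(C/0.4487) = 1.3091
rotate P by −φ3: (0.1509, -0.0160, -0.3957)
  A=-0.0009, B=-0.3957, C=(l²−L²−A²−y'²−z²)/(2L)=-0.1681
  θ3 = atan2(B,A) + arccos(C/0.3957) = 0.4364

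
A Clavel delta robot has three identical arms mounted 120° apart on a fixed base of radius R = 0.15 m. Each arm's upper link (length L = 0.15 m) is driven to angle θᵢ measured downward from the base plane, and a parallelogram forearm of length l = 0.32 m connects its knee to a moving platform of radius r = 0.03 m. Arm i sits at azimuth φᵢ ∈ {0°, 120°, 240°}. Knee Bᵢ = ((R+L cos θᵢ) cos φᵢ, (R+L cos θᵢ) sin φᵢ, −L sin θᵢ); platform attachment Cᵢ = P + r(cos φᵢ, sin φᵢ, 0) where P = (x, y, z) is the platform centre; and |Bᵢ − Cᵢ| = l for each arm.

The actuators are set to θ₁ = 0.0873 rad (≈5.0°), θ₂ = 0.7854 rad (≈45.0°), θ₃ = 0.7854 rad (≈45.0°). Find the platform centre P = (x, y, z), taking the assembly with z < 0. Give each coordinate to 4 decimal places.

(0.0794, 0.0000, -0.2705)

φ1=0.0°: virtual centre (0.2694, 0.0000, -0.0131), radius l
arm 2 at φ=120.0°: e+L cos θ2 = 0.2261;  S2 = (-0.1130, 0.1958, -0.1061)
φ3=240.0°: virtual centre (-0.1130, -0.1958, -0.1061), radius l
|S₂|²−|S₁|² = -0.0104;  |S₃|²−|S₁|² = -0.0104
[-0.7649 0.3916 -0.1860]·P = -0.0104;  [-0.7649 -0.3916 -0.1860]·P = -0.0104
det = 0.5990;  x = 0.0136+-0.2431z,  y = 0.0000+0.0000z
quadratic in z: (1.0591)z²+(0.1506)z+(-0.0368)=0, √Δ=0.4225 → z ∈ {-0.2705, 0.1284}; z = -0.2705 (taking z<0)
x = 0.0794, y = 0.0000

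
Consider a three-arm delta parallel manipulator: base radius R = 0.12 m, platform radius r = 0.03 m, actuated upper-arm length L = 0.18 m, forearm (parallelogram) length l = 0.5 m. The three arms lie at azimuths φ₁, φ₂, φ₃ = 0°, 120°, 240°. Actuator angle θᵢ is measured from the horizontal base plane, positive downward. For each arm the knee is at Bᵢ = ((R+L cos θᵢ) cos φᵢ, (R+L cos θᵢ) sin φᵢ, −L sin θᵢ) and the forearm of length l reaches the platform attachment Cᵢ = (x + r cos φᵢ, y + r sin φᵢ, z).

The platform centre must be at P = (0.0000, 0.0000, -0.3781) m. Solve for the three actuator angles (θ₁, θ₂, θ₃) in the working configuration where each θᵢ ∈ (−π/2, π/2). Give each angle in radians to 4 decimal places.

θ₁ = -0.2619, θ₂ = -0.2619, θ₃ = -0.2619

rotate P by −φ1: (0.0000, 0.0000, -0.3781)
  e−x'=0.0900;  (l²−L²−(e−x')²−y'²−z²)/2L = 0.1848
  √(A²+B²)=0.3887;  θ1 = -1.3371+1.0752 ≈ -0.2619
rotate P by −φ2: (0.0000, 0.0000, -0.3781)
  A=0.0900, B=-0.3781, C=(l²−L²−A²−y'²−z²)/(2L)=0.1848
  θ2 = atan2(B,A) + arccos(C/0.3887) = -0.2619
φ3=240.0° → target in arm frame (0.0000, 0.0000)
  A cos θ + B sin θ = C:  0.0900·cos θ + -0.3781·sin θ = 0.1848
  γ=atan2(-0.3781,0.0900)=-1.3371;  ψ=arccos(0.4756)=1.0752;  θ3=γ+ψ≈-0.2619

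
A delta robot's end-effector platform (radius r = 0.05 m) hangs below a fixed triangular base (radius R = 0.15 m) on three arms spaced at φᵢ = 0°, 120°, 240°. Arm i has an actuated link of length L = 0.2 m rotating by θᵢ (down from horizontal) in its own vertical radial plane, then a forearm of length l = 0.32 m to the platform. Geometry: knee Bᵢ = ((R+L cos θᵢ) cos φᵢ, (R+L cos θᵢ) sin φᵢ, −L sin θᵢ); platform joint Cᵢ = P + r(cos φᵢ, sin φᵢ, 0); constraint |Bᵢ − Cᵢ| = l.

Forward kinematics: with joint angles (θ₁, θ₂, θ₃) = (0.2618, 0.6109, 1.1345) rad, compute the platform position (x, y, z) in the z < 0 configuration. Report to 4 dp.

arm 1 at φ=0.0°: e+L cos θ1 = 0.2932;  O1 = (0.2932, 0.0000, -0.0518)
arm 2 at φ=120.0°: e+L cos θ2 = 0.2638;  O2 = (-0.1319, 0.2285, -0.1147)
arm 3 at φ=240.0°: e+L cos θ3 = 0.1845;  O3 = (-0.0923, -0.1598, -0.1813)
|O₂|²−|O₁|² = -0.0059;  |O₃|²−|O₁|² = -0.0217
plane₁₂: -0.8502x+0.4570y+-0.1259z = -0.0059
Cramer: x(z) = 0.0189-0.2542z;  y(z) = 0.0224-0.1973z
quadratic in z: (1.1035)z²+(0.2341)z+(-0.0240)=0, √Δ=0.4009 → z ∈ {-0.2877, 0.0756}; z = -0.2877 (taking z<0)
x = 0.0921, y = 0.0791

(0.0921, 0.0791, -0.2877)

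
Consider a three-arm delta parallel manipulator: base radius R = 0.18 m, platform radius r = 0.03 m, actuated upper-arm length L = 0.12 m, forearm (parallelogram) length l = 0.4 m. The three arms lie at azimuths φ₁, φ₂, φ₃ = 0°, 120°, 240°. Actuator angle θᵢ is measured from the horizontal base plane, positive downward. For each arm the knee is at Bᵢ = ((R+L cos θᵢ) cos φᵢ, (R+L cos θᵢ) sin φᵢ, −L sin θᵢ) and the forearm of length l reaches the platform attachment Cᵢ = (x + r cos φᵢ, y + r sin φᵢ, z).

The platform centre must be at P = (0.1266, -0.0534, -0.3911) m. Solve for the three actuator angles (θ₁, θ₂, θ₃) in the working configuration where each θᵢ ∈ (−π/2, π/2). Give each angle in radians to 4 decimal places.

θ₁ = 0.1744, θ₂ = 1.3960, θ₃ = 0.9595

rotate P by −φ1: (0.1266, -0.0534, -0.3911)
  e−x'=0.0234;  (l²−L²−(e−x')²−y'²−z²)/2L = -0.0448
  γ=atan2(-0.3911,0.0234)=-1.5110;  ψ=arccos(-0.1144)=1.6855;  θ1=γ+ψ≈0.1744
φ2=120.0° → target in arm frame (-0.1095, -0.0829)
  A=0.2595, B=-0.3911, C=(l²−L²−A²−y'²−z²)/(2L)=-0.3400
  γ=atan2(-0.3911,0.2595)=-0.9849;  ψ=arccos(-0.7244)=2.3809;  θ2=γ+ψ≈1.3960
rotate P by −φ3: (-0.0171, 0.1363, -0.3911)
  A cos θ + B sin θ = C:  0.1671·cos θ + -0.3911·sin θ = -0.2244
  θ3 = atan2(B,A) + arccos(C/0.4253) = 0.9595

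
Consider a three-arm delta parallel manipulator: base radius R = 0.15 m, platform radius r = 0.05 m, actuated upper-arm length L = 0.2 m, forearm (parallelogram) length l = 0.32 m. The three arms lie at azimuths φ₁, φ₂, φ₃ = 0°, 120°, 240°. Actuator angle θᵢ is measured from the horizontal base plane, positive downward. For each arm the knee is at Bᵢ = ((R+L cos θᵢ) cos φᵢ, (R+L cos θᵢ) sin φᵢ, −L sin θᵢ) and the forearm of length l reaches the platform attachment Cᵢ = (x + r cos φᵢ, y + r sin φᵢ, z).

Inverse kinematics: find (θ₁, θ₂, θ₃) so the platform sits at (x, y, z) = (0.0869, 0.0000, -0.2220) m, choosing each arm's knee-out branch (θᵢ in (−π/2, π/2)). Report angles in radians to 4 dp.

φ1=0.0° → target in arm frame (0.0869, 0.0000)
  A=0.0131, B=-0.2220, C=(l²−L²−A²−y'²−z²)/(2L)=0.0324
  θ1 = atan2(B,A) + arccos(C/0.2224) = -0.0871
arm 2 (φ=120.0°): x'=-0.0434, y'=-0.0753
  e−x'=0.1434;  (l²−L²−(e−x')²−y'²−z²)/2L = -0.0328
  γ=atan2(-0.2220,0.1434)=-0.9971;  ψ=arccos(-0.1241)=1.6953;  θ2=γ+ψ≈0.6981
rotate P by −φ3: (-0.0435, 0.0753, -0.2220)
  A cos θ + B sin θ = C:  0.1435·cos θ + -0.2220·sin θ = -0.0328
  √(A²+B²)=0.2643;  θ3 = -0.9971+1.6953 ≈ 0.6981

θ₁ = -0.0871, θ₂ = 0.6981, θ₃ = 0.6981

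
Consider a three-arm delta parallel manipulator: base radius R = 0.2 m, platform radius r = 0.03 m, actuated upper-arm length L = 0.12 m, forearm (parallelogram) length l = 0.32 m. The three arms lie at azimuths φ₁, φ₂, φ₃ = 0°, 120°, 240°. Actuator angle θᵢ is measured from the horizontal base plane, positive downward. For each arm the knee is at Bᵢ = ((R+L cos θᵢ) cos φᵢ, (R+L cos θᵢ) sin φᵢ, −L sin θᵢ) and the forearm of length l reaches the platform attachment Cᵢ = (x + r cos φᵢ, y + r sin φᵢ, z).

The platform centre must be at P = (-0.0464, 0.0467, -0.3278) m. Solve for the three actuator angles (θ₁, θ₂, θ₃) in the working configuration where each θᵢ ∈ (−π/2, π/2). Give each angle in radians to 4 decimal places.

φ1=0.0° → target in arm frame (-0.0464, 0.0467)
  A=0.2164, B=-0.3278, C=(l²−L²−A²−y'²−z²)/(2L)=-0.2853
  θ1 = atan2(B,A) + arccos(C/0.3928) = 1.3963
arm 2 (φ=120.0°): x'=0.0636, y'=0.0168
  A cos θ + B sin θ = C:  0.1064·cos θ + -0.3278·sin θ = -0.1294
  γ=atan2(-0.3278,0.1064)=-1.2571;  ψ=arccos(-0.3754)=1.9556;  θ2=γ+ψ≈0.6986
arm 3 (φ=240.0°): x'=-0.0172, y'=-0.0635
  e−x'=0.1872;  (l²−L²−(e−x')²−y'²−z²)/2L = -0.2440
  √(A²+B²)=0.3775;  θ3 = -1.0518+2.2734 ≈ 1.2216

θ₁ = 1.3963, θ₂ = 0.6986, θ₃ = 1.2216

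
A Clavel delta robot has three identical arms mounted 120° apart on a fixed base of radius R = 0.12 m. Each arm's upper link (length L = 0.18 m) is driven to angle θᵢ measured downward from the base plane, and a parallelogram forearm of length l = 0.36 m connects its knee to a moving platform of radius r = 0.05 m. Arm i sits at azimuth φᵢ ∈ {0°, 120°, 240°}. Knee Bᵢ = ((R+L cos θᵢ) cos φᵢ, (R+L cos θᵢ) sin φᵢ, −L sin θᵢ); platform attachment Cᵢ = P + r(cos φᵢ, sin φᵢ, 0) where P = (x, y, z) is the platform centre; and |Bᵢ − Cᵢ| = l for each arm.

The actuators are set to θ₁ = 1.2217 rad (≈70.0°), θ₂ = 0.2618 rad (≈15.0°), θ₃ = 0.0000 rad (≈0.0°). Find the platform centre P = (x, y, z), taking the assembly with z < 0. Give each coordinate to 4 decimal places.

(-0.2025, -0.0322, -0.2993)

S1 = (0.1316·cos0.0°, 0.1316·sin0.0°, -0.1691) = (0.1316, 0.0000, -0.1691)
S2 = (0.2439·cos120.0°, 0.2439·sin120.0°, -0.0466) = (-0.1219, 0.2112, -0.0466)
S3 = (0.2500·cos240.0°, 0.2500·sin240.0°, 0.0000) = (-0.1250, -0.2165, 0.0000)
subtract pairs → two planes through P
linear system: -0.5070x+0.4224y = 0.0157−0.2451z; -0.5131x+-0.4330y = 0.0166−0.3383z
det = 0.4363;  x = -0.0317+0.5708z,  y = -0.0008+0.1048z
quadratic in z: (1.3368)z²+(0.1518)z+(-0.0743)=0, √Δ=0.6485 → z ∈ {-0.2993, 0.1858}; z = -0.2993 (taking z<0)
x = -0.2025, y = -0.0322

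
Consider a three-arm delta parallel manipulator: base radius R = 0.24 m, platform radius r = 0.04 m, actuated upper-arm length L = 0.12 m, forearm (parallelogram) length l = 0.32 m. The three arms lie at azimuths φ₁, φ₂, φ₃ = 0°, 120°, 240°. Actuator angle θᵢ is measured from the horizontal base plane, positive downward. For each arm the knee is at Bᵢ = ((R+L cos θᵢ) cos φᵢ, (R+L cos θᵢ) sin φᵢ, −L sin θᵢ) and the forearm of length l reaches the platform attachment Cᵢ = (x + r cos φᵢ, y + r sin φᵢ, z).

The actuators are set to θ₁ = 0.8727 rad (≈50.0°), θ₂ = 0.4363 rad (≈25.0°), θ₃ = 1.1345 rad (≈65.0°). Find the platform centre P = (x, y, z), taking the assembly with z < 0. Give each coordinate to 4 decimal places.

(-0.0050, 0.0517, -0.2339)

φ1=0.0°: virtual centre (0.2771, 0.0000, -0.0919), radius l
φ2=120.0°: virtual centre (-0.1544, 0.2674, -0.0507), radius l
φ3=240.0°: virtual centre (-0.1254, -0.2171, -0.1088), radius l
eliminate P² terms by subtracting sphere 1 from 2 and 3
plane₁₂: -0.8630x+0.5348y+0.0824z = 0.0127
det = 0.8052;  x = 0.0002+0.0221z,  y = 0.0240+-0.1185z
quadratic in z: (1.0145)z²+(0.1659)z+(-0.0167)=0, √Δ=0.3086 → z ∈ {-0.2339, 0.0703}; z = -0.2339 (taking z<0)
x = -0.0050, y = 0.0517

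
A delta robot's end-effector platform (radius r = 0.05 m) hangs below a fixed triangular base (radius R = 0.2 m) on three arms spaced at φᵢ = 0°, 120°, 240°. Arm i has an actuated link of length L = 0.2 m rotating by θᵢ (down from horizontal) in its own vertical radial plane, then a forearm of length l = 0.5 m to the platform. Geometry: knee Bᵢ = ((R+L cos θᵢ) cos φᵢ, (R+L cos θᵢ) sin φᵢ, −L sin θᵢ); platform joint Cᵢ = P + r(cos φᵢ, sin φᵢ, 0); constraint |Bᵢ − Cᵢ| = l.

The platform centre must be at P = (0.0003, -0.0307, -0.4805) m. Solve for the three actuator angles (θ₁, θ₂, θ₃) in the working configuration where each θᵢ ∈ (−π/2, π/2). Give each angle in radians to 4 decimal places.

θ₁ = 0.5236, θ₂ = 0.6109, θ₃ = 0.4361

φ1=0.0° → target in arm frame (0.0003, -0.0307)
  A=0.1497, B=-0.4805, C=(l²−L²−A²−y'²−z²)/(2L)=-0.1106
  θ1 = atan2(B,A) + arccos(C/0.5033) = 0.5236
φ2=120.0° → target in arm frame (-0.0267, 0.0151)
  A cos θ + B sin θ = C:  0.1767·cos θ + -0.4805·sin θ = -0.1309
  θ2 = atan2(B,A) + arccos(C/0.5120) = 0.6109
arm 3 (φ=240.0°): x'=0.0264, y'=0.0156
  A cos θ + B sin θ = C:  0.1236·cos θ + -0.4805·sin θ = -0.0910
  √(A²+B²)=0.4961;  θ3 = -1.3191+1.7552 ≈ 0.4361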